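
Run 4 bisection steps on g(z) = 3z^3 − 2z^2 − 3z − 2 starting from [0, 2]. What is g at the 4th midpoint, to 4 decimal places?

0.7168

g(1) = -4 < 0, so the root lies in [1, 2]
g(1.5) = -0.875 < 0, so the root lies in [1.5, 2]
g(1.75) = 2.703125 > 0, so the root lies in [1.5, 1.75]
g(1.625) = 0.7168 > 0, so the root lies in [1.5, 1.625]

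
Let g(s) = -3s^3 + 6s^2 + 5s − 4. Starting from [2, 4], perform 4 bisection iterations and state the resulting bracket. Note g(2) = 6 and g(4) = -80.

[2.375, 2.5]

midpoint 3: g = -16 < 0 → [2, 3]
midpoint 2.5: g = -0.875 < 0 → [2, 2.5]
midpoint 2.25: g = 3.453125 > 0 → [2.25, 2.5]
midpoint 2.375: g = 1.5293 > 0 → [2.375, 2.5]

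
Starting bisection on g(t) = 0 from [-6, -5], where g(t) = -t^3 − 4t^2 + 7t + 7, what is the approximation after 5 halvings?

midpoint -5.5: g = 13.875 > 0 → [-5.5, -5]
midpoint -5.25: g = 4.703125 > 0 → [-5.25, -5]
midpoint -5.125: g = 0.673828 > 0 → [-5.125, -5]
midpoint -5.0625: g = -1.2068 < 0 → [-5.125, -5.0625]
midpoint -5.09375: g = -0.2775 < 0 → [-5.125, -5.09375]

-5.09375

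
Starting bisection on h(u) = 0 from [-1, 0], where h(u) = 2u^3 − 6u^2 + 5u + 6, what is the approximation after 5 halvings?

midpoint -0.5: h = 1.75 > 0 → [-1, -0.5]
midpoint -0.75: h = -1.96875 < 0 → [-0.75, -0.5]
midpoint -0.625: h = 0.042969 > 0 → [-0.75, -0.625]
midpoint -0.6875: h = -0.9233 < 0 → [-0.6875, -0.625]
midpoint -0.65625: h = -0.4305 < 0 → [-0.65625, -0.625]

-0.65625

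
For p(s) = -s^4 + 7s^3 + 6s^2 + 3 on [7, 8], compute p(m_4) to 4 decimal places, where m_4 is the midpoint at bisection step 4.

midpoint 7.5: p = 129.5625 > 0 → [7.5, 8]
midpoint 7.75: p = 14.261719 > 0 → [7.75, 8]
midpoint 7.875: p = -52.232666 < 0 → [7.75, 7.875]
midpoint 7.8125: p = -18.2193 < 0 → [7.75, 7.8125]

-18.2193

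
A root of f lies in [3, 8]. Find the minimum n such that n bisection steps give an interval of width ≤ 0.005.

Width after n steps is 5/2^n. Need 2^n ≥ 5/0.005 = 1000.
2^9 = 512 < 1000 ≤ 2^10 = 1024, so n = 10.

10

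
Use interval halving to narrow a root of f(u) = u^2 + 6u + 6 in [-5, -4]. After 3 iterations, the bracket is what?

u = -4.5 gives f = -0.75, negative; keep [-5, -4.5]
u = -4.75 gives f = 0.0625, positive; keep [-4.75, -4.5]
u = -4.625 gives f = -0.359375, negative; keep [-4.75, -4.625]

[-4.75, -4.625]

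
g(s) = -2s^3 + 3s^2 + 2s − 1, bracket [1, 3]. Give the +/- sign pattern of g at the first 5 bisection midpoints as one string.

s = 2 gives g = -1, negative; keep [1, 2]
s = 1.5 gives g = 2, positive; keep [1.5, 2]
s = 1.75 gives g = 0.96875, positive; keep [1.75, 2]
s = 1.875 gives g = 0.1133, positive; keep [1.875, 2]
s = 1.9375 gives g = -0.4097, negative; keep [1.875, 1.9375]

-+++-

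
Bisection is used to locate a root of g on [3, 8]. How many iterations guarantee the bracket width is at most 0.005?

10

Width after n steps is 5/2^n. Need 2^n ≥ 5/0.005 = 1000.
2^9 = 512 < 1000 ≤ 2^10 = 1024, so n = 10.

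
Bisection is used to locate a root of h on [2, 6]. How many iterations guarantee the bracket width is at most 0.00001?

19

Width after n steps is 4/2^n. Need 2^n ≥ 4/0.00001 = 400000.
2^18 = 262144 < 400000 ≤ 2^19 = 524288, so n = 19.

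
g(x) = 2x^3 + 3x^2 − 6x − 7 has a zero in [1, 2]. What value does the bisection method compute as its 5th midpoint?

midpoint 1.5: g = -2.5 < 0 → [1.5, 2]
midpoint 1.75: g = 2.40625 > 0 → [1.5, 1.75]
midpoint 1.625: g = -0.246094 < 0 → [1.625, 1.75]
midpoint 1.6875: g = 1.0288 > 0 → [1.625, 1.6875]
midpoint 1.65625: g = 0.3787 > 0 → [1.625, 1.65625]

1.65625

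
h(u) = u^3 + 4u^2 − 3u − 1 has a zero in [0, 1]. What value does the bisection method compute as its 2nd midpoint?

u = 0.5 gives h = -1.375, negative; keep [0.5, 1]
u = 0.75 gives h = -0.578125, negative; keep [0.75, 1]

0.75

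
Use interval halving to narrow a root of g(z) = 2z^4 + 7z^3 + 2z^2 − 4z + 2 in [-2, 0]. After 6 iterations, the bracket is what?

[-1.40625, -1.375]

midpoint -1: g = 3 > 0 → [-2, -1]
midpoint -1.5: g = -1 < 0 → [-1.5, -1]
midpoint -1.25: g = 1.335938 > 0 → [-1.5, -1.25]
midpoint -1.375: g = 0.2329 > 0 → [-1.5, -1.375]
midpoint -1.4375: g = -0.3703 < 0 → [-1.4375, -1.375]
midpoint -1.40625: g = -0.065 < 0 → [-1.40625, -1.375]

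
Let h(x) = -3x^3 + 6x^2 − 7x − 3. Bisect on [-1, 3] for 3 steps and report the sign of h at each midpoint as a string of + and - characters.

midpoint 1: h = -7 < 0 → [-1, 1]
midpoint 0: h = -3 < 0 → [-1, 0]
midpoint -0.5: h = 2.375 > 0 → [-0.5, 0]

--+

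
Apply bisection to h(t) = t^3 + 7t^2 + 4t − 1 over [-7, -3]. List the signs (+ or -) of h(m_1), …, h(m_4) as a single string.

++-+

h(-5) = 29 > 0, so the root lies in [-7, -5]
h(-6) = 11 > 0, so the root lies in [-7, -6]
h(-6.5) = -5.875 < 0, so the root lies in [-6.5, -6]
h(-6.25) = 3.2969 > 0, so the root lies in [-6.5, -6.25]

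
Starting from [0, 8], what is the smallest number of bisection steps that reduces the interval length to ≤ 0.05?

8

Width after n steps is 8/2^n. Need 2^n ≥ 8/0.05 = 160.
2^7 = 128 < 160 ≤ 2^8 = 256, so n = 8.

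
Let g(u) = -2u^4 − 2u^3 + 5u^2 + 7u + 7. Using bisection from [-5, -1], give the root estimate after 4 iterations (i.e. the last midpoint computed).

midpoint -3: g = -77 < 0 → [-3, -1]
midpoint -2: g = -3 < 0 → [-2, -1]
midpoint -1.5: g = 4.375 > 0 → [-2, -1.5]
midpoint -1.75: g = 2.0234 > 0 → [-2, -1.75]

-1.75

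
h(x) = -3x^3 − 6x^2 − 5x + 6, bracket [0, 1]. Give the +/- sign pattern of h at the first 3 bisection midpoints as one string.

+--

x = 0.5 gives h = 1.625, positive; keep [0.5, 1]
x = 0.75 gives h = -2.390625, negative; keep [0.5, 0.75]
x = 0.625 gives h = -0.201172, negative; keep [0.5, 0.625]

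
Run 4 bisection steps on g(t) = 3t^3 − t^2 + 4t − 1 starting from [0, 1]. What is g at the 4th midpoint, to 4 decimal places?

midpoint 0.5: g = 1.125 > 0 → [0, 0.5]
midpoint 0.25: g = -0.015625 < 0 → [0.25, 0.5]
midpoint 0.375: g = 0.517578 > 0 → [0.25, 0.375]
midpoint 0.3125: g = 0.2439 > 0 → [0.25, 0.3125]

0.2439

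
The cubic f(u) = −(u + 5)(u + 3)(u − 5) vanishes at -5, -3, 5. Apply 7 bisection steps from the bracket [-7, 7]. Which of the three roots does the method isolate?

u = 0 gives f = 75, positive; keep [0, 7]
u = 3.5 gives f = 82.875, positive; keep [3.5, 7]
u = 5.25 gives f = -21.140625, negative; keep [3.5, 5.25]
u = 4.375 gives f = 43.2129, positive; keep [4.375, 5.25]
u = 4.8125 gives f = 14.3738, positive; keep [4.8125, 5.25]
u = 5.03125 gives f = -2.5176, negative; keep [4.8125, 5.03125]
u = 4.921875 gives f = 6.1406, positive; keep [4.921875, 5.03125]

5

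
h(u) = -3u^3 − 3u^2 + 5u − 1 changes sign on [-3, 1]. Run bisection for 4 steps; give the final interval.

[-2, -1.75]

midpoint -1: h = -6 < 0 → [-3, -1]
midpoint -2: h = 1 > 0 → [-2, -1]
midpoint -1.5: h = -5.125 < 0 → [-2, -1.5]
midpoint -1.75: h = -2.8594 < 0 → [-2, -1.75]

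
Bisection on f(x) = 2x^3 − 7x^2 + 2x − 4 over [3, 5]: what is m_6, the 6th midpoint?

midpoint 4: f = 20 > 0 → [3, 4]
midpoint 3.5: f = 3 > 0 → [3, 3.5]
midpoint 3.25: f = -2.78125 < 0 → [3.25, 3.5]
midpoint 3.375: f = -0.0977 < 0 → [3.375, 3.5]
midpoint 3.4375: f = 1.3979 > 0 → [3.375, 3.4375]
midpoint 3.40625: f = 0.637 > 0 → [3.375, 3.40625]

3.40625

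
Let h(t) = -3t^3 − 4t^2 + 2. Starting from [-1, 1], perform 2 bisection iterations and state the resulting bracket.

m = 0, h(m) = 2 (+); new bracket [0, 1]
m = 0.5, h(m) = 0.625 (+); new bracket [0.5, 1]

[0.5, 1]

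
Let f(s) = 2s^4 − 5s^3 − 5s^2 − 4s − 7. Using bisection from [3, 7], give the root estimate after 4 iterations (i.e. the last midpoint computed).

3.25

f(5) = 473 > 0, so the root lies in [3, 5]
f(4) = 89 > 0, so the root lies in [3, 4]
f(3.5) = 3.5 > 0, so the root lies in [3, 3.5]
f(3.25) = -21.3203 < 0, so the root lies in [3.25, 3.5]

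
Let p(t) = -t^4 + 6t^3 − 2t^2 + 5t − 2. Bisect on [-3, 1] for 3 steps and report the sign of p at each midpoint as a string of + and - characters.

--+

midpoint -1: p = -16 < 0 → [-1, 1]
midpoint 0: p = -2 < 0 → [0, 1]
midpoint 0.5: p = 0.6875 > 0 → [0, 0.5]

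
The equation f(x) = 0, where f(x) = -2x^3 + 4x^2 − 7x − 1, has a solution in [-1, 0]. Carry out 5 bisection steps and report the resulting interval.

[-0.15625, -0.125]

midpoint -0.5: f = 3.75 > 0 → [-0.5, 0]
midpoint -0.25: f = 1.03125 > 0 → [-0.25, 0]
midpoint -0.125: f = -0.058594 < 0 → [-0.25, -0.125]
midpoint -0.1875: f = 0.4663 > 0 → [-0.1875, -0.125]
midpoint -0.15625: f = 0.199 > 0 → [-0.15625, -0.125]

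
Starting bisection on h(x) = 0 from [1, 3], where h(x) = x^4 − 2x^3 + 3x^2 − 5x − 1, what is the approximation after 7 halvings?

m = 2, h(m) = 1 (+); new bracket [1, 2]
m = 1.5, h(m) = -3.4375 (−); new bracket [1.5, 2]
m = 1.75, h(m) = -1.902344 (−); new bracket [1.75, 2]
m = 1.875, h(m) = -0.6521 (−); new bracket [1.875, 2]
m = 1.9375, h(m) = 0.1196 (+); new bracket [1.875, 1.9375]
m = 1.90625, h(m) = -0.2793 (−); new bracket [1.90625, 1.9375]
m = 1.921875, h(m) = -0.0831 (−); new bracket [1.921875, 1.9375]

1.921875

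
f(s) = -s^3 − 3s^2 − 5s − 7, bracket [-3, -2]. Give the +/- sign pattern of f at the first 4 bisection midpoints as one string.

f(-2.5) = 2.375 > 0, so the root lies in [-2.5, -2]
f(-2.25) = 0.453125 > 0, so the root lies in [-2.25, -2]
f(-2.125) = -0.326172 < 0, so the root lies in [-2.25, -2.125]
f(-2.1875) = 0.0496 > 0, so the root lies in [-2.1875, -2.125]

++-+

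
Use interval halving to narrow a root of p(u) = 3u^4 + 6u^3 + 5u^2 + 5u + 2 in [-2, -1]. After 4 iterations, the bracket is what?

midpoint -1.5: p = 0.6875 > 0 → [-1.5, -1]
midpoint -1.25: p = -0.832031 < 0 → [-1.5, -1.25]
midpoint -1.375: p = -0.296143 < 0 → [-1.5, -1.375]
midpoint -1.4375: p = 0.1319 > 0 → [-1.4375, -1.375]

[-1.4375, -1.375]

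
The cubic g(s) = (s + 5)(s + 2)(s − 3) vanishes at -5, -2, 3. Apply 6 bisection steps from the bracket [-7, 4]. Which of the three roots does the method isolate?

3

midpoint -1.5: g = -7.875 < 0 → [-1.5, 4]
midpoint 1.25: g = -35.546875 < 0 → [1.25, 4]
midpoint 2.625: g = -13.224609 < 0 → [2.625, 4]
midpoint 3.3125: g = 13.8 > 0 → [2.625, 3.3125]
midpoint 2.96875: g = -1.2373 < 0 → [2.96875, 3.3125]
midpoint 3.140625: g = 5.8849 > 0 → [2.96875, 3.140625]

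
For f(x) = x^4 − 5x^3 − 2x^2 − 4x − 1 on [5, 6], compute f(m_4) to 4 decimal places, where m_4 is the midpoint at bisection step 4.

11.6799

midpoint 5.5: f = -0.3125 < 0 → [5.5, 6]
midpoint 5.75: f = 52.457031 > 0 → [5.5, 5.75]
midpoint 5.625: f = 24.455322 > 0 → [5.5, 5.625]
midpoint 5.5625: f = 11.6799 > 0 → [5.5, 5.5625]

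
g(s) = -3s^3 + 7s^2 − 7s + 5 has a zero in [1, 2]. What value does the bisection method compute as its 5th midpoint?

g(1.5) = 0.125 > 0, so the root lies in [1.5, 2]
g(1.75) = -1.890625 < 0, so the root lies in [1.5, 1.75]
g(1.625) = -0.763672 < 0, so the root lies in [1.5, 1.625]
g(1.5625) = -0.2917 < 0, so the root lies in [1.5, 1.5625]
g(1.53125) = -0.0768 < 0, so the root lies in [1.5, 1.53125]

1.53125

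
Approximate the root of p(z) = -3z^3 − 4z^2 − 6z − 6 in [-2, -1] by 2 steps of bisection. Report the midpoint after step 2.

midpoint -1.5: p = 4.125 > 0 → [-1.5, -1]
midpoint -1.25: p = 1.109375 > 0 → [-1.25, -1]

-1.25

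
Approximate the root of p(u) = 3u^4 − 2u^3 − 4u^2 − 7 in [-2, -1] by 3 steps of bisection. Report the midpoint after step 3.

u = -1.5 gives p = 5.9375, positive; keep [-1.5, -1]
u = -1.25 gives p = -2.019531, negative; keep [-1.5, -1.25]
u = -1.375 gives p = 1.360107, positive; keep [-1.375, -1.25]

-1.375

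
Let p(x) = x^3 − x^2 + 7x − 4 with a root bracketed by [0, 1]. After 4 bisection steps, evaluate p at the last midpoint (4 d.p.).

x = 0.5 gives p = -0.625, negative; keep [0.5, 1]
x = 0.75 gives p = 1.109375, positive; keep [0.5, 0.75]
x = 0.625 gives p = 0.228516, positive; keep [0.5, 0.625]
x = 0.5625 gives p = -0.2009, negative; keep [0.5625, 0.625]

-0.2009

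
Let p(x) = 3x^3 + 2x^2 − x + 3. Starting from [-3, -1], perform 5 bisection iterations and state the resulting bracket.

[-1.4375, -1.375]

midpoint -2: p = -11 < 0 → [-2, -1]
midpoint -1.5: p = -1.125 < 0 → [-1.5, -1]
midpoint -1.25: p = 1.515625 > 0 → [-1.5, -1.25]
midpoint -1.375: p = 0.3574 > 0 → [-1.5, -1.375]
midpoint -1.4375: p = -0.3411 < 0 → [-1.4375, -1.375]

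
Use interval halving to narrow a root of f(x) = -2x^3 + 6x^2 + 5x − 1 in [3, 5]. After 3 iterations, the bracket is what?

[3.5, 3.75]

m = 4, f(m) = -13 (−); new bracket [3, 4]
m = 3.5, f(m) = 4.25 (+); new bracket [3.5, 4]
m = 3.75, f(m) = -3.34375 (−); new bracket [3.5, 3.75]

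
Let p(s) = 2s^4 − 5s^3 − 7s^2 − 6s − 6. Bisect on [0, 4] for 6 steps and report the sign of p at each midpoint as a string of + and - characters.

midpoint 2: p = -54 < 0 → [2, 4]
midpoint 3: p = -60 < 0 → [3, 4]
midpoint 3.5: p = -27 < 0 → [3.5, 4]
midpoint 3.75: p = 4.8984 > 0 → [3.5, 3.75]
midpoint 3.625: p = -12.5562 < 0 → [3.625, 3.75]
midpoint 3.6875: p = -4.2229 < 0 → [3.6875, 3.75]

---+--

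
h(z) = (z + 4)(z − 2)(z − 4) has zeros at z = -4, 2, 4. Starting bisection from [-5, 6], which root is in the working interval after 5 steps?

z = 0.5 gives h = 23.625, positive; keep [-5, 0.5]
z = -2.25 gives h = 46.484375, positive; keep [-5, -2.25]
z = -3.625 gives h = 16.083984, positive; keep [-5, -3.625]
z = -4.3125 gives h = -16.3977, negative; keep [-4.3125, -3.625]
z = -3.96875 gives h = 1.4864, positive; keep [-4.3125, -3.96875]

-4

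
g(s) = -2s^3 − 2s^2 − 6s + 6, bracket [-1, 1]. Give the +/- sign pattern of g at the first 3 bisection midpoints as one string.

++-

midpoint 0: g = 6 > 0 → [0, 1]
midpoint 0.5: g = 2.25 > 0 → [0.5, 1]
midpoint 0.75: g = -0.46875 < 0 → [0.5, 0.75]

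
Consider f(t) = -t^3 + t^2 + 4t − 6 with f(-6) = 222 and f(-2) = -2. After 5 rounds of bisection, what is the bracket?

midpoint -4: f = 58 > 0 → [-4, -2]
midpoint -3: f = 18 > 0 → [-3, -2]
midpoint -2.5: f = 5.875 > 0 → [-2.5, -2]
midpoint -2.25: f = 1.4531 > 0 → [-2.25, -2]
midpoint -2.125: f = -0.3887 < 0 → [-2.25, -2.125]

[-2.25, -2.125]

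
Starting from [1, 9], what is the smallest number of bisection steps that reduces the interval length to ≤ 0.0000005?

Width after n steps is 8/2^n. Need 2^n ≥ 8/0.0000005 = 16000000.
2^23 = 8388608 < 16000000 ≤ 2^24 = 16777216, so n = 24.

24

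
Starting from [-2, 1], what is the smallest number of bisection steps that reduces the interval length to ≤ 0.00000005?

26

Width after n steps is 3/2^n. Need 2^n ≥ 3/0.00000005 = 60000000.
2^25 = 33554432 < 60000000 ≤ 2^26 = 67108864, so n = 26.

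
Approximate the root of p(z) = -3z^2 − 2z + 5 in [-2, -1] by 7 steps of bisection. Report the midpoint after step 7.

-1.6640625

p(-1.5) = 1.25 > 0, so the root lies in [-2, -1.5]
p(-1.75) = -0.6875 < 0, so the root lies in [-1.75, -1.5]
p(-1.625) = 0.328125 > 0, so the root lies in [-1.75, -1.625]
p(-1.6875) = -0.168 < 0, so the root lies in [-1.6875, -1.625]
p(-1.65625) = 0.083 > 0, so the root lies in [-1.6875, -1.65625]
p(-1.671875) = -0.0417 < 0, so the root lies in [-1.671875, -1.65625]
p(-1.6640625) = 0.0208 > 0, so the root lies in [-1.671875, -1.6640625]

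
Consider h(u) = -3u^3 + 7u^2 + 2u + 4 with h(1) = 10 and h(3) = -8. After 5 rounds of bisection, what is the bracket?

[2.75, 2.8125]

h(2) = 12 > 0, so the root lies in [2, 3]
h(2.5) = 5.875 > 0, so the root lies in [2.5, 3]
h(2.75) = 0.046875 > 0, so the root lies in [2.75, 3]
h(2.875) = -3.6816 < 0, so the root lies in [2.75, 2.875]
h(2.8125) = -1.7458 < 0, so the root lies in [2.75, 2.8125]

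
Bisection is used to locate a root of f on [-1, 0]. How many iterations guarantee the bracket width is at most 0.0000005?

21

Width after n steps is 1/2^n. Need 2^n ≥ 1/0.0000005 = 2000000.
2^20 = 1048576 < 2000000 ≤ 2^21 = 2097152, so n = 21.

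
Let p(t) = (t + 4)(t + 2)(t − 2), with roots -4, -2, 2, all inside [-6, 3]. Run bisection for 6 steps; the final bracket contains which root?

2

t = -1.5 gives p = -4.375, negative; keep [-1.5, 3]
t = 0.75 gives p = -16.328125, negative; keep [0.75, 3]
t = 1.875 gives p = -2.845703, negative; keep [1.875, 3]
t = 2.4375 gives p = 12.4978, positive; keep [1.875, 2.4375]
t = 2.15625 gives p = 3.998, positive; keep [1.875, 2.15625]
t = 2.015625 gives p = 0.3774, positive; keep [1.875, 2.015625]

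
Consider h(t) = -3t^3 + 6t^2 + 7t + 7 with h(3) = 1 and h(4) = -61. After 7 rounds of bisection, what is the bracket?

[3.0234375, 3.03125]

m = 3.5, h(m) = -23.625 (−); new bracket [3, 3.5]
m = 3.25, h(m) = -9.859375 (−); new bracket [3, 3.25]
m = 3.125, h(m) = -4.083984 (−); new bracket [3, 3.125]
m = 3.0625, h(m) = -1.4578 (−); new bracket [3, 3.0625]
m = 3.03125, h(m) = -0.2081 (−); new bracket [3, 3.03125]
m = 3.015625, h(m) = 0.4011 (+); new bracket [3.015625, 3.03125]
m = 3.0234375, h(m) = 0.0978 (+); new bracket [3.0234375, 3.03125]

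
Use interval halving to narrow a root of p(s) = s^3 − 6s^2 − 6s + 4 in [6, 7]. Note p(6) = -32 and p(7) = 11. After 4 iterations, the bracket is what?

s = 6.5 gives p = -13.875, negative; keep [6.5, 7]
s = 6.75 gives p = -2.328125, negative; keep [6.75, 7]
s = 6.875 gives p = 4.107422, positive; keep [6.75, 6.875]
s = 6.8125 gives p = 0.8333, positive; keep [6.75, 6.8125]

[6.75, 6.8125]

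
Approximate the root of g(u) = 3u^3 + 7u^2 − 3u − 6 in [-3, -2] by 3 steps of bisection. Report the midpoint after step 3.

m = -2.5, g(m) = -1.625 (−); new bracket [-2.5, -2]
m = -2.25, g(m) = 2.015625 (+); new bracket [-2.5, -2.25]
m = -2.375, g(m) = 0.419922 (+); new bracket [-2.5, -2.375]

-2.375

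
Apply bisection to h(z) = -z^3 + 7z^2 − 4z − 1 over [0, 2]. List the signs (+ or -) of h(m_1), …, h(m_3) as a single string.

+--

m = 1, h(m) = 1 (+); new bracket [0, 1]
m = 0.5, h(m) = -1.375 (−); new bracket [0.5, 1]
m = 0.75, h(m) = -0.484375 (−); new bracket [0.75, 1]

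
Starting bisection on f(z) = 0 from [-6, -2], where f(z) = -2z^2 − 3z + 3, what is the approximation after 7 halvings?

-2.15625

m = -4, f(m) = -17 (−); new bracket [-4, -2]
m = -3, f(m) = -6 (−); new bracket [-3, -2]
m = -2.5, f(m) = -2 (−); new bracket [-2.5, -2]
m = -2.25, f(m) = -0.375 (−); new bracket [-2.25, -2]
m = -2.125, f(m) = 0.3438 (+); new bracket [-2.25, -2.125]
m = -2.1875, f(m) = -0.0078 (−); new bracket [-2.1875, -2.125]
m = -2.15625, f(m) = 0.1699 (+); new bracket [-2.1875, -2.15625]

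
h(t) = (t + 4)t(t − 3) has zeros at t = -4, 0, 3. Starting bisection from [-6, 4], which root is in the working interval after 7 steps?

-4

h(-1) = 12 > 0, so the root lies in [-6, -1]
h(-3.5) = 11.375 > 0, so the root lies in [-6, -3.5]
h(-4.75) = -27.609375 < 0, so the root lies in [-4.75, -3.5]
h(-4.125) = -3.6738 < 0, so the root lies in [-4.125, -3.5]
h(-3.8125) = 4.8699 > 0, so the root lies in [-4.125, -3.8125]
h(-3.96875) = 0.8643 > 0, so the root lies in [-4.125, -3.96875]
h(-4.046875) = -1.3368 < 0, so the root lies in [-4.046875, -3.96875]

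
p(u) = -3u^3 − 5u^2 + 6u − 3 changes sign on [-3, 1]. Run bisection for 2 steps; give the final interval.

u = -1 gives p = -11, negative; keep [-3, -1]
u = -2 gives p = -11, negative; keep [-3, -2]

[-3, -2]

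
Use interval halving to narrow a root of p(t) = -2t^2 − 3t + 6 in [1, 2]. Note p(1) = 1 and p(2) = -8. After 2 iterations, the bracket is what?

midpoint 1.5: p = -3 < 0 → [1, 1.5]
midpoint 1.25: p = -0.875 < 0 → [1, 1.25]

[1, 1.25]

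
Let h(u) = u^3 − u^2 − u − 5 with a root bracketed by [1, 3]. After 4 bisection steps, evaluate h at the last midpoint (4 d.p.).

h(2) = -3 < 0, so the root lies in [2, 3]
h(2.5) = 1.875 > 0, so the root lies in [2, 2.5]
h(2.25) = -0.921875 < 0, so the root lies in [2.25, 2.5]
h(2.375) = 0.3809 > 0, so the root lies in [2.25, 2.375]

0.3809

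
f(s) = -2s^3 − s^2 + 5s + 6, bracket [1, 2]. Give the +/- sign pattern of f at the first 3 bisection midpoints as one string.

m = 1.5, f(m) = 4.5 (+); new bracket [1.5, 2]
m = 1.75, f(m) = 0.96875 (+); new bracket [1.75, 2]
m = 1.875, f(m) = -1.324219 (−); new bracket [1.75, 1.875]

++-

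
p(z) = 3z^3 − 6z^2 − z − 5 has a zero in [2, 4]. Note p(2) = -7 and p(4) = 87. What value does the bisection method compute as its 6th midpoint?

m = 3, p(m) = 19 (+); new bracket [2, 3]
m = 2.5, p(m) = 1.875 (+); new bracket [2, 2.5]
m = 2.25, p(m) = -3.453125 (−); new bracket [2.25, 2.5]
m = 2.375, p(m) = -1.0293 (−); new bracket [2.375, 2.5]
m = 2.4375, p(m) = 0.3606 (+); new bracket [2.375, 2.4375]
m = 2.40625, p(m) = -0.3496 (−); new bracket [2.40625, 2.4375]

2.40625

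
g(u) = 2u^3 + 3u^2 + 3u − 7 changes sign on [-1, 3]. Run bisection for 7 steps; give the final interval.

[0.90625, 0.9375]

u = 1 gives g = 1, positive; keep [-1, 1]
u = 0 gives g = -7, negative; keep [0, 1]
u = 0.5 gives g = -4.5, negative; keep [0.5, 1]
u = 0.75 gives g = -2.2188, negative; keep [0.75, 1]
u = 0.875 gives g = -0.7383, negative; keep [0.875, 1]
u = 0.9375 gives g = 0.0972, positive; keep [0.875, 0.9375]
u = 0.90625 gives g = -0.3288, negative; keep [0.90625, 0.9375]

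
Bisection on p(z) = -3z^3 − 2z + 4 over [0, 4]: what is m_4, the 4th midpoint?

0.75

z = 2 gives p = -24, negative; keep [0, 2]
z = 1 gives p = -1, negative; keep [0, 1]
z = 0.5 gives p = 2.625, positive; keep [0.5, 1]
z = 0.75 gives p = 1.2344, positive; keep [0.75, 1]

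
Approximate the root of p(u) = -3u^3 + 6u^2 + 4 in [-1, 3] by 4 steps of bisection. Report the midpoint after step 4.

m = 1, p(m) = 7 (+); new bracket [1, 3]
m = 2, p(m) = 4 (+); new bracket [2, 3]
m = 2.5, p(m) = -5.375 (−); new bracket [2, 2.5]
m = 2.25, p(m) = 0.2031 (+); new bracket [2.25, 2.5]

2.25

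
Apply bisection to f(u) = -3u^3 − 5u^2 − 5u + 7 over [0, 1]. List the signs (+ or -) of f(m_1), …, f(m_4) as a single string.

+-++

midpoint 0.5: f = 2.875 > 0 → [0.5, 1]
midpoint 0.75: f = -0.828125 < 0 → [0.5, 0.75]
midpoint 0.625: f = 1.189453 > 0 → [0.625, 0.75]
midpoint 0.6875: f = 0.2244 > 0 → [0.6875, 0.75]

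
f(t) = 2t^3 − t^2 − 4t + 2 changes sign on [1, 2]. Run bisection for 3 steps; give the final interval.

[1.375, 1.5]

f(1.5) = 0.5 > 0, so the root lies in [1, 1.5]
f(1.25) = -0.65625 < 0, so the root lies in [1.25, 1.5]
f(1.375) = -0.191406 < 0, so the root lies in [1.375, 1.5]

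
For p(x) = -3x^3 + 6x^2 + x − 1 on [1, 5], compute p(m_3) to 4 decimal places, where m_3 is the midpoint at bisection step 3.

p(3) = -25 < 0, so the root lies in [1, 3]
p(2) = 1 > 0, so the root lies in [2, 3]
p(2.5) = -7.875 < 0, so the root lies in [2, 2.5]

-7.8750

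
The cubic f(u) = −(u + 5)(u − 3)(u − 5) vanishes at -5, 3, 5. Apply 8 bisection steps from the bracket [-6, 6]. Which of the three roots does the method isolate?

u = 0 gives f = -75, negative; keep [-6, 0]
u = -3 gives f = -96, negative; keep [-6, -3]
u = -4.5 gives f = -35.625, negative; keep [-6, -4.5]
u = -5.25 gives f = 21.1406, positive; keep [-5.25, -4.5]
u = -4.875 gives f = -9.7207, negative; keep [-5.25, -4.875]
u = -5.0625 gives f = 5.0706, positive; keep [-5.0625, -4.875]
u = -4.96875 gives f = -2.4825, negative; keep [-5.0625, -4.96875]
u = -5.015625 gives f = 1.2544, positive; keep [-5.015625, -4.96875]

-5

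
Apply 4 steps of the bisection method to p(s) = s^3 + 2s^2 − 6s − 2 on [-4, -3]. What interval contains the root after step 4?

[-3.5625, -3.5]

midpoint -3.5: p = 0.625 > 0 → [-4, -3.5]
midpoint -3.75: p = -4.109375 < 0 → [-3.75, -3.5]
midpoint -3.625: p = -1.603516 < 0 → [-3.625, -3.5]
midpoint -3.5625: p = -0.4553 < 0 → [-3.5625, -3.5]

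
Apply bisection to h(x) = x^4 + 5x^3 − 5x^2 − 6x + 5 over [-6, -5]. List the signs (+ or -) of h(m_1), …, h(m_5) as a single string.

midpoint -5.5: h = -30.0625 < 0 → [-6, -5.5]
midpoint -5.75: h = 16.769531 > 0 → [-5.75, -5.5]
midpoint -5.625: h = -8.216553 < 0 → [-5.75, -5.625]
midpoint -5.6875: h = 3.8711 > 0 → [-5.6875, -5.625]
midpoint -5.65625: h = -2.2724 < 0 → [-5.6875, -5.65625]

-+-+-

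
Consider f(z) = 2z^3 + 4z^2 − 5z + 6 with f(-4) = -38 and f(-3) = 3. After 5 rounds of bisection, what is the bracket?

[-3.125, -3.09375]

f(-3.5) = -13.25 < 0, so the root lies in [-3.5, -3]
f(-3.25) = -4.15625 < 0, so the root lies in [-3.25, -3]
f(-3.125) = -0.347656 < 0, so the root lies in [-3.125, -3]
f(-3.0625) = 1.3823 > 0, so the root lies in [-3.125, -3.0625]
f(-3.09375) = 0.5316 > 0, so the root lies in [-3.125, -3.09375]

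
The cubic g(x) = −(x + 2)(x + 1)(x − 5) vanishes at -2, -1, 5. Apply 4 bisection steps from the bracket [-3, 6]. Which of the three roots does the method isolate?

5

midpoint 1.5: g = 30.625 > 0 → [1.5, 6]
midpoint 3.75: g = 34.140625 > 0 → [3.75, 6]
midpoint 4.875: g = 5.048828 > 0 → [4.875, 6]
midpoint 5.4375: g = -20.947 < 0 → [4.875, 5.4375]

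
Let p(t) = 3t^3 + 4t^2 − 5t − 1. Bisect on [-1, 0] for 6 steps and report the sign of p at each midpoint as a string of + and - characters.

midpoint -0.5: p = 2.125 > 0 → [-0.5, 0]
midpoint -0.25: p = 0.453125 > 0 → [-0.25, 0]
midpoint -0.125: p = -0.318359 < 0 → [-0.25, -0.125]
midpoint -0.1875: p = 0.0583 > 0 → [-0.1875, -0.125]
midpoint -0.15625: p = -0.1325 < 0 → [-0.1875, -0.15625]
midpoint -0.171875: p = -0.0377 < 0 → [-0.1875, -0.171875]

++-+--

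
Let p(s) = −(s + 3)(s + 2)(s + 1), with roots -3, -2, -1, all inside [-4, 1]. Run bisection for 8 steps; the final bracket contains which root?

-1

s = -1.5 gives p = 0.375, positive; keep [-1.5, 1]
s = -0.25 gives p = -3.609375, negative; keep [-1.5, -0.25]
s = -0.875 gives p = -0.298828, negative; keep [-1.5, -0.875]
s = -1.1875 gives p = 0.2761, positive; keep [-1.1875, -0.875]
s = -1.03125 gives p = 0.0596, positive; keep [-1.03125, -0.875]
s = -0.953125 gives p = -0.1004, negative; keep [-1.03125, -0.953125]
s = -0.9921875 gives p = -0.0158, negative; keep [-1.03125, -0.9921875]
s = -1.01171875 gives p = 0.023, positive; keep [-1.01171875, -0.9921875]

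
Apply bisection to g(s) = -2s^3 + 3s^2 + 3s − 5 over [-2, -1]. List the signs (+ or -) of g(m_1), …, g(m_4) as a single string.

midpoint -1.5: g = 4 > 0 → [-1.5, -1]
midpoint -1.25: g = -0.15625 < 0 → [-1.5, -1.25]
midpoint -1.375: g = 1.746094 > 0 → [-1.375, -1.25]
midpoint -1.3125: g = 0.7524 > 0 → [-1.3125, -1.25]

+-++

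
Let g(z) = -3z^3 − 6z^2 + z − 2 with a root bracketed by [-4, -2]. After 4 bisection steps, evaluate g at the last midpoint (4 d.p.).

1.9707

z = -3 gives g = 22, positive; keep [-3, -2]
z = -2.5 gives g = 4.875, positive; keep [-2.5, -2]
z = -2.25 gives g = -0.453125, negative; keep [-2.5, -2.25]
z = -2.375 gives g = 1.9707, positive; keep [-2.375, -2.25]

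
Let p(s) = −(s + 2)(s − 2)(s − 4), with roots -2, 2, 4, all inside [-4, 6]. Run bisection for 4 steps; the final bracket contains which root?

s = 1 gives p = -9, negative; keep [-4, 1]
s = -1.5 gives p = -9.625, negative; keep [-4, -1.5]
s = -2.75 gives p = 24.046875, positive; keep [-2.75, -1.5]
s = -2.125 gives p = 3.1582, positive; keep [-2.125, -1.5]

-2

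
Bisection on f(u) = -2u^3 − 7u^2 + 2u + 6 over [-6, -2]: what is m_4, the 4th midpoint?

f(-4) = 14 > 0, so the root lies in [-4, -2]
f(-3) = -9 < 0, so the root lies in [-4, -3]
f(-3.5) = -1 < 0, so the root lies in [-4, -3.5]
f(-3.75) = 5.5312 > 0, so the root lies in [-3.75, -3.5]

-3.75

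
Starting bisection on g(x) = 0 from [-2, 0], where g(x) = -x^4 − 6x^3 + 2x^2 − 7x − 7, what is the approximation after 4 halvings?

midpoint -1: g = 7 > 0 → [-1, 0]
midpoint -0.5: g = -2.3125 < 0 → [-1, -0.5]
midpoint -0.75: g = 1.589844 > 0 → [-0.75, -0.5]
midpoint -0.625: g = -0.5315 < 0 → [-0.75, -0.625]

-0.625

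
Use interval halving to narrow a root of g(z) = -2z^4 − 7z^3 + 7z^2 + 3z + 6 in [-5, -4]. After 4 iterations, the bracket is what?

z = -4.5 gives g = -48, negative; keep [-4.5, -4]
z = -4.25 gives g = 4.539062, positive; keep [-4.5, -4.25]
z = -4.375 gives g = -19.686035, negative; keep [-4.375, -4.25]
z = -4.3125 gives g = -7.0828, negative; keep [-4.3125, -4.25]

[-4.3125, -4.25]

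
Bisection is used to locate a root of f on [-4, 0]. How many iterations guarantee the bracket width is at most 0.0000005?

Width after n steps is 4/2^n. Need 2^n ≥ 4/0.0000005 = 8000000.
2^22 = 4194304 < 8000000 ≤ 2^23 = 8388608, so n = 23.

23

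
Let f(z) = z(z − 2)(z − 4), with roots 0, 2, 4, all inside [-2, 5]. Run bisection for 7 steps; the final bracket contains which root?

z = 1.5 gives f = 1.875, positive; keep [-2, 1.5]
z = -0.25 gives f = -2.390625, negative; keep [-0.25, 1.5]
z = 0.625 gives f = 2.900391, positive; keep [-0.25, 0.625]
z = 0.1875 gives f = 1.2957, positive; keep [-0.25, 0.1875]
z = -0.03125 gives f = -0.2559, negative; keep [-0.03125, 0.1875]
z = 0.078125 gives f = 0.5889, positive; keep [-0.03125, 0.078125]
z = 0.0234375 gives f = 0.1842, positive; keep [-0.03125, 0.0234375]

0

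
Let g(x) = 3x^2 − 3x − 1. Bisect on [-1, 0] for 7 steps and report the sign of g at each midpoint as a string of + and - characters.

+-++++-

x = -0.5 gives g = 1.25, positive; keep [-0.5, 0]
x = -0.25 gives g = -0.0625, negative; keep [-0.5, -0.25]
x = -0.375 gives g = 0.546875, positive; keep [-0.375, -0.25]
x = -0.3125 gives g = 0.2305, positive; keep [-0.3125, -0.25]
x = -0.28125 gives g = 0.0811, positive; keep [-0.28125, -0.25]
x = -0.265625 gives g = 0.0085, positive; keep [-0.265625, -0.25]
x = -0.2578125 gives g = -0.0272, negative; keep [-0.265625, -0.2578125]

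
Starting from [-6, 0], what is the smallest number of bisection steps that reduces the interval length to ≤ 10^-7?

Width after n steps is 6/2^n. Need 2^n ≥ 6/10^-7 = 60000000.
2^25 = 33554432 < 60000000 ≤ 2^26 = 67108864, so n = 26.

26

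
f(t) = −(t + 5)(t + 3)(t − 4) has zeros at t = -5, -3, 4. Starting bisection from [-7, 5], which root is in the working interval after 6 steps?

f(-1) = 40 > 0, so the root lies in [-1, 5]
f(2) = 70 > 0, so the root lies in [2, 5]
f(3.5) = 27.625 > 0, so the root lies in [3.5, 5]
f(4.25) = -16.7656 < 0, so the root lies in [3.5, 4.25]
f(3.875) = 7.627 > 0, so the root lies in [3.875, 4.25]
f(4.0625) = -4.0002 < 0, so the root lies in [3.875, 4.0625]

4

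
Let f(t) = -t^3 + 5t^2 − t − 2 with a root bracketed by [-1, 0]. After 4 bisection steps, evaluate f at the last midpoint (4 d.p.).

f(-0.5) = -0.125 < 0, so the root lies in [-1, -0.5]
f(-0.75) = 1.984375 > 0, so the root lies in [-0.75, -0.5]
f(-0.625) = 0.822266 > 0, so the root lies in [-0.625, -0.5]
f(-0.5625) = 0.3225 > 0, so the root lies in [-0.5625, -0.5]

0.3225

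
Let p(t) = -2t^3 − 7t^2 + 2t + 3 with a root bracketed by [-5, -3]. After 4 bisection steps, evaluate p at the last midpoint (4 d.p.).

m = -4, p(m) = 11 (+); new bracket [-4, -3]
m = -3.5, p(m) = -4 (−); new bracket [-4, -3.5]
m = -3.75, p(m) = 2.53125 (+); new bracket [-3.75, -3.5]
m = -3.625, p(m) = -0.9648 (−); new bracket [-3.75, -3.625]

-0.9648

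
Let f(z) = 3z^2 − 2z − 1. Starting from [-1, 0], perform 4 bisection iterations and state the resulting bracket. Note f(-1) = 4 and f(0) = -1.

midpoint -0.5: f = 0.75 > 0 → [-0.5, 0]
midpoint -0.25: f = -0.3125 < 0 → [-0.5, -0.25]
midpoint -0.375: f = 0.171875 > 0 → [-0.375, -0.25]
midpoint -0.3125: f = -0.082 < 0 → [-0.375, -0.3125]

[-0.375, -0.3125]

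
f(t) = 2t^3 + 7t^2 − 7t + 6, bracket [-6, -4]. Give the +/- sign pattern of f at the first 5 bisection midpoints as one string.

--+++

m = -5, f(m) = -34 (−); new bracket [-5, -4]
m = -4.5, f(m) = -3 (−); new bracket [-4.5, -4]
m = -4.25, f(m) = 8.65625 (+); new bracket [-4.5, -4.25]
m = -4.375, f(m) = 3.1289 (+); new bracket [-4.5, -4.375]
m = -4.4375, f(m) = 0.1411 (+); new bracket [-4.5, -4.4375]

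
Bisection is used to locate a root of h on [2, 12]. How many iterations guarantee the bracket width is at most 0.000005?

Width after n steps is 10/2^n. Need 2^n ≥ 10/0.000005 = 2000000.
2^20 = 1048576 < 2000000 ≤ 2^21 = 2097152, so n = 21.

21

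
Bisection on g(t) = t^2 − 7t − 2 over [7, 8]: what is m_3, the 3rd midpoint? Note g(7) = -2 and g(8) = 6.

7.375

m = 7.5, g(m) = 1.75 (+); new bracket [7, 7.5]
m = 7.25, g(m) = -0.1875 (−); new bracket [7.25, 7.5]
m = 7.375, g(m) = 0.765625 (+); new bracket [7.25, 7.375]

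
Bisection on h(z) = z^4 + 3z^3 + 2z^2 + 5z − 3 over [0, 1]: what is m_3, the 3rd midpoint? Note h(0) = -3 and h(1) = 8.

0.375

z = 0.5 gives h = 0.4375, positive; keep [0, 0.5]
z = 0.25 gives h = -1.574219, negative; keep [0.25, 0.5]
z = 0.375 gives h = -0.665771, negative; keep [0.375, 0.5]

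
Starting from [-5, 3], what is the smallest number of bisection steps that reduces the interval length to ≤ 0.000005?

21

Width after n steps is 8/2^n. Need 2^n ≥ 8/0.000005 = 1600000.
2^20 = 1048576 < 1600000 ≤ 2^21 = 2097152, so n = 21.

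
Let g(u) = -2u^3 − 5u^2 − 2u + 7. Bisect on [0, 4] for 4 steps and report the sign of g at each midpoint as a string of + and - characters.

--++

u = 2 gives g = -33, negative; keep [0, 2]
u = 1 gives g = -2, negative; keep [0, 1]
u = 0.5 gives g = 4.5, positive; keep [0.5, 1]
u = 0.75 gives g = 1.8438, positive; keep [0.75, 1]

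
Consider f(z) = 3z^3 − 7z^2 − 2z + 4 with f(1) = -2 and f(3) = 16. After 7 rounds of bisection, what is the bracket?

m = 2, f(m) = -4 (−); new bracket [2, 3]
m = 2.5, f(m) = 2.125 (+); new bracket [2, 2.5]
m = 2.25, f(m) = -1.765625 (−); new bracket [2.25, 2.5]
m = 2.375, f(m) = -0.0449 (−); new bracket [2.375, 2.5]
m = 2.4375, f(m) = 0.9817 (+); new bracket [2.375, 2.4375]
m = 2.40625, f(m) = 0.4541 (+); new bracket [2.375, 2.40625]
m = 2.390625, f(m) = 0.201 (+); new bracket [2.375, 2.390625]

[2.375, 2.390625]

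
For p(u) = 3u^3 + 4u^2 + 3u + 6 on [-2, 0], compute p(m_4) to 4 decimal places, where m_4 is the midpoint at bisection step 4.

midpoint -1: p = 4 > 0 → [-2, -1]
midpoint -1.5: p = 0.375 > 0 → [-2, -1.5]
midpoint -1.75: p = -3.078125 < 0 → [-1.75, -1.5]
midpoint -1.625: p = -1.1855 < 0 → [-1.625, -1.5]

-1.1855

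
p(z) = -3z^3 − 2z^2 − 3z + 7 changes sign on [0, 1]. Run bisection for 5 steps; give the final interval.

[0.90625, 0.9375]

m = 0.5, p(m) = 4.625 (+); new bracket [0.5, 1]
m = 0.75, p(m) = 2.359375 (+); new bracket [0.75, 1]
m = 0.875, p(m) = 0.833984 (+); new bracket [0.875, 1]
m = 0.9375, p(m) = -0.0422 (−); new bracket [0.875, 0.9375]
m = 0.90625, p(m) = 0.4058 (+); new bracket [0.90625, 0.9375]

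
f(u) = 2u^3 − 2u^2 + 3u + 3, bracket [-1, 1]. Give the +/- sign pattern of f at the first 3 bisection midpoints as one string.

m = 0, f(m) = 3 (+); new bracket [-1, 0]
m = -0.5, f(m) = 0.75 (+); new bracket [-1, -0.5]
m = -0.75, f(m) = -1.21875 (−); new bracket [-0.75, -0.5]

++-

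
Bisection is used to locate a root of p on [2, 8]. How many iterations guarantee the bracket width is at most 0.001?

Width after n steps is 6/2^n. Need 2^n ≥ 6/0.001 = 6000.
2^12 = 4096 < 6000 ≤ 2^13 = 8192, so n = 13.

13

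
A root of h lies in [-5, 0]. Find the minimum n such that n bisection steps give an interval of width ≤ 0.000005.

Width after n steps is 5/2^n. Need 2^n ≥ 5/0.000005 = 1000000.
2^19 = 524288 < 1000000 ≤ 2^20 = 1048576, so n = 20.

20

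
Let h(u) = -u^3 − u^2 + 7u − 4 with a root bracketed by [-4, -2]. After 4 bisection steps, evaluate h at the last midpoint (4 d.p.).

-0.5723

midpoint -3: h = -7 < 0 → [-4, -3]
midpoint -3.5: h = 2.125 > 0 → [-3.5, -3]
midpoint -3.25: h = -2.984375 < 0 → [-3.5, -3.25]
midpoint -3.375: h = -0.5723 < 0 → [-3.5, -3.375]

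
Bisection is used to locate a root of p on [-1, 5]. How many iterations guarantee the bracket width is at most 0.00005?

17

Width after n steps is 6/2^n. Need 2^n ≥ 6/0.00005 = 120000.
2^16 = 65536 < 120000 ≤ 2^17 = 131072, so n = 17.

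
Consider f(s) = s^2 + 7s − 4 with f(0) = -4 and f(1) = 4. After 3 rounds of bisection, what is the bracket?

[0.5, 0.625]

midpoint 0.5: f = -0.25 < 0 → [0.5, 1]
midpoint 0.75: f = 1.8125 > 0 → [0.5, 0.75]
midpoint 0.625: f = 0.765625 > 0 → [0.5, 0.625]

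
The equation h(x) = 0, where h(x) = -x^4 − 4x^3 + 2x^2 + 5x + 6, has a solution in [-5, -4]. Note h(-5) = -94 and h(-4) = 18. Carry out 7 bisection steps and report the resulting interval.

[-4.2734375, -4.265625]

x = -4.5 gives h = -21.5625, negative; keep [-4.5, -4]
x = -4.25 gives h = 1.683594, positive; keep [-4.5, -4.25]
x = -4.375 gives h = -8.996338, negative; keep [-4.375, -4.25]
x = -4.3125 gives h = -3.4304, negative; keep [-4.3125, -4.25]
x = -4.28125 gives h = -0.8181, negative; keep [-4.28125, -4.25]
x = -4.265625 gives h = 0.4464, positive; keep [-4.28125, -4.265625]
x = -4.2734375 gives h = -0.1824, negative; keep [-4.2734375, -4.265625]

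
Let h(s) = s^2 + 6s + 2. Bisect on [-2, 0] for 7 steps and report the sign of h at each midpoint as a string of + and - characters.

--+-++-

midpoint -1: h = -3 < 0 → [-1, 0]
midpoint -0.5: h = -0.75 < 0 → [-0.5, 0]
midpoint -0.25: h = 0.5625 > 0 → [-0.5, -0.25]
midpoint -0.375: h = -0.1094 < 0 → [-0.375, -0.25]
midpoint -0.3125: h = 0.2227 > 0 → [-0.375, -0.3125]
midpoint -0.34375: h = 0.0557 > 0 → [-0.375, -0.34375]
midpoint -0.359375: h = -0.0271 < 0 → [-0.359375, -0.34375]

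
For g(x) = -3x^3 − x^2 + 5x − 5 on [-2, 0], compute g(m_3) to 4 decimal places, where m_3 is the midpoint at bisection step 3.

-0.7344

g(-1) = -8 < 0, so the root lies in [-2, -1]
g(-1.5) = -4.625 < 0, so the root lies in [-2, -1.5]
g(-1.75) = -0.734375 < 0, so the root lies in [-2, -1.75]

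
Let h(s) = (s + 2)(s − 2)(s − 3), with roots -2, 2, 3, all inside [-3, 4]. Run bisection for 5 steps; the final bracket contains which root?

-2

h(0.5) = 9.375 > 0, so the root lies in [-3, 0.5]
h(-1.25) = 10.359375 > 0, so the root lies in [-3, -1.25]
h(-2.125) = -2.642578 < 0, so the root lies in [-2.125, -1.25]
h(-1.6875) = 5.4016 > 0, so the root lies in [-2.125, -1.6875]
h(-1.90625) = 1.7967 > 0, so the root lies in [-2.125, -1.90625]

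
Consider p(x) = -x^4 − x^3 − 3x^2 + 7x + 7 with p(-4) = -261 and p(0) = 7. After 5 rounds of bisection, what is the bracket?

[-0.875, -0.75]

x = -2 gives p = -27, negative; keep [-2, 0]
x = -1 gives p = -3, negative; keep [-1, 0]
x = -0.5 gives p = 2.8125, positive; keep [-1, -0.5]
x = -0.75 gives p = 0.168, positive; keep [-1, -0.75]
x = -0.875 gives p = -1.3381, negative; keep [-0.875, -0.75]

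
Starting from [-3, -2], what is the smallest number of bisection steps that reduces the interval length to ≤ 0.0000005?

Width after n steps is 1/2^n. Need 2^n ≥ 1/0.0000005 = 2000000.
2^20 = 1048576 < 2000000 ≤ 2^21 = 2097152, so n = 21.

21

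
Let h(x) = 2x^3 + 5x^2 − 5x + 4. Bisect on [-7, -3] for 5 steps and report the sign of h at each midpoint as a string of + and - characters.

h(-5) = -96 < 0, so the root lies in [-5, -3]
h(-4) = -24 < 0, so the root lies in [-4, -3]
h(-3.5) = -3 < 0, so the root lies in [-3.5, -3]
h(-3.25) = 4.4062 > 0, so the root lies in [-3.5, -3.25]
h(-3.375) = 0.9414 > 0, so the root lies in [-3.5, -3.375]

---++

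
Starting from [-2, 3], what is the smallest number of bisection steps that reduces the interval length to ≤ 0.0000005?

Width after n steps is 5/2^n. Need 2^n ≥ 5/0.0000005 = 10000000.
2^23 = 8388608 < 10000000 ≤ 2^24 = 16777216, so n = 24.

24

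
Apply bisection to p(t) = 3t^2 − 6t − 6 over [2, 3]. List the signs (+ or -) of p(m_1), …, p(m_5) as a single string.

-+---

p(2.5) = -2.25 < 0, so the root lies in [2.5, 3]
p(2.75) = 0.1875 > 0, so the root lies in [2.5, 2.75]
p(2.625) = -1.078125 < 0, so the root lies in [2.625, 2.75]
p(2.6875) = -0.457 < 0, so the root lies in [2.6875, 2.75]
p(2.71875) = -0.1377 < 0, so the root lies in [2.71875, 2.75]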